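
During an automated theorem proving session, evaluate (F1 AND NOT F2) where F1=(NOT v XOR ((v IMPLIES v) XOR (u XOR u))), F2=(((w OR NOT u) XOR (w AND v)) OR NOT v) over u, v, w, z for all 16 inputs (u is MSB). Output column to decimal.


F1 = (NOT v XOR ((v IMPLIES v) XOR (u XOR u)))
F2 = (((w OR NOT u) XOR (w AND v)) OR NOT v)
Counterexample to F1=>F2 is where F1=1 and F2=0.
Evaluate each row (bits = u,v,w,z, MSB first):
  row 0 [0000]: F1=0 F2=1 -> F1&~F2 -> 0
  row 1 [0001]: F1=0 F2=1 -> F1&~F2 -> 0
  row 2 [0010]: F1=0 F2=1 -> F1&~F2 -> 0
  row 3 [0011]: F1=0 F2=1 -> F1&~F2 -> 0
  row 4 [0100]: F1=1 F2=1 -> F1&~F2 -> 0
  row 5 [0101]: F1=1 F2=1 -> F1&~F2 -> 0
  row 6 [0110]: F1=1 F2=0 -> F1&~F2 -> 1
  row 7 [0111]: F1=1 F2=0 -> F1&~F2 -> 1
  row 8 [1000]: F1=0 F2=1 -> F1&~F2 -> 0
  row 9 [1001]: F1=0 F2=1 -> F1&~F2 -> 0
  row 10 [1010]: F1=0 F2=1 -> F1&~F2 -> 0
  row 11 [1011]: F1=0 F2=1 -> F1&~F2 -> 0
  row 12 [1100]: F1=1 F2=0 -> F1&~F2 -> 1
  row 13 [1101]: F1=1 F2=0 -> F1&~F2 -> 1
  row 14 [1110]: F1=1 F2=0 -> F1&~F2 -> 1
  row 15 [1111]: F1=1 F2=0 -> F1&~F2 -> 1
Full result column, 4 rows per line (u,v fixed per line; w,z runs 00..11 left to right):
  rows 0-3 [u,v=00]: 0000  = hex 0
  rows 4-7 [u,v=01]: 0011  = hex 3
  rows 8-11 [u,v=10]: 0000  = hex 0
  rows 12-15 [u,v=11]: 1111  = hex F
Counterexample vector (row 0 .. row 15) = 0000001100001111
Output column grouped in 4s = 0000 0011 0000 1111 = 0x030F
Convert to decimal digit by digit (value = value*16 + digit):
  0 -> 0
  0*16 + 3 = 3
  3*16 + 0 = 48
  48*16 + 15 (F) = 783
Decimal = 783

783


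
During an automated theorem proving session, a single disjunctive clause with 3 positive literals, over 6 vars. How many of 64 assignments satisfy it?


Step 1: Total=2^6=64
Step 2: Unsat when all 3 false: 2^3=8
Step 3: Sat=64-8=56

56


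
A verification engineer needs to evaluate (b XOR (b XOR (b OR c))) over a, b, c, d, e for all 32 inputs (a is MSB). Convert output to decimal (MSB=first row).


Formula: (b XOR (b XOR (b OR c))) over a, b, c, d, e (32 rows)
Evaluate each row (bits = a,b,c,d,e, MSB first):
  row 0 [00000]: (0 XOR (0 XOR (0 OR 0))) -> 0
  row 1 [00001]: (0 XOR (0 XOR (0 OR 0))) -> 0
  row 2 [00010]: (0 XOR (0 XOR (0 OR 0))) -> 0
  row 3 [00011]: (0 XOR (0 XOR (0 OR 0))) -> 0
  row 4 [00100]: (0 XOR (0 XOR (0 OR 1))) -> 1
  row 5 [00101]: (0 XOR (0 XOR (0 OR 1))) -> 1
  row 6 [00110]: (0 XOR (0 XOR (0 OR 1))) -> 1
  row 7 [00111]: (0 XOR (0 XOR (0 OR 1))) -> 1
  row 8 [01000]: (1 XOR (1 XOR (1 OR 0))) -> 1
  row 9 [01001]: (1 XOR (1 XOR (1 OR 0))) -> 1
  row 10 [01010]: (1 XOR (1 XOR (1 OR 0))) -> 1
  row 11 [01011]: (1 XOR (1 XOR (1 OR 0))) -> 1
  row 12 [01100]: (1 XOR (1 XOR (1 OR 1))) -> 1
  row 13 [01101]: (1 XOR (1 XOR (1 OR 1))) -> 1
  row 14 [01110]: (1 XOR (1 XOR (1 OR 1))) -> 1
  row 15 [01111]: (1 XOR (1 XOR (1 OR 1))) -> 1
  row 16 [10000]: (0 XOR (0 XOR (0 OR 0))) -> 0
  row 17 [10001]: (0 XOR (0 XOR (0 OR 0))) -> 0
  row 18 [10010]: (0 XOR (0 XOR (0 OR 0))) -> 0
  row 19 [10011]: (0 XOR (0 XOR (0 OR 0))) -> 0
  row 20 [10100]: (0 XOR (0 XOR (0 OR 1))) -> 1
  row 21 [10101]: (0 XOR (0 XOR (0 OR 1))) -> 1
  row 22 [10110]: (0 XOR (0 XOR (0 OR 1))) -> 1
  row 23 [10111]: (0 XOR (0 XOR (0 OR 1))) -> 1
  row 24 [11000]: (1 XOR (1 XOR (1 OR 0))) -> 1
  row 25 [11001]: (1 XOR (1 XOR (1 OR 0))) -> 1
  row 26 [11010]: (1 XOR (1 XOR (1 OR 0))) -> 1
  row 27 [11011]: (1 XOR (1 XOR (1 OR 0))) -> 1
  row 28 [11100]: (1 XOR (1 XOR (1 OR 1))) -> 1
  row 29 [11101]: (1 XOR (1 XOR (1 OR 1))) -> 1
  row 30 [11110]: (1 XOR (1 XOR (1 OR 1))) -> 1
  row 31 [11111]: (1 XOR (1 XOR (1 OR 1))) -> 1
Full result column, 4 rows per line (a,b,c fixed per line; d,e runs 00..11 left to right):
  rows 0-3 [a,b,c=000]: 0000  = hex 0
  rows 4-7 [a,b,c=001]: 1111  = hex F
  rows 8-11 [a,b,c=010]: 1111  = hex F
  rows 12-15 [a,b,c=011]: 1111  = hex F
  rows 16-19 [a,b,c=100]: 0000  = hex 0
  rows 20-23 [a,b,c=101]: 1111  = hex F
  rows 24-27 [a,b,c=110]: 1111  = hex F
  rows 28-31 [a,b,c=111]: 1111  = hex F
Output column (row 0 .. row 31) = 00001111111111110000111111111111
Output column grouped in 4s = 0000 1111 1111 1111 0000 1111 1111 1111 = 0x0FFF0FFF
Convert to decimal digit by digit (value = value*16 + digit):
  0 -> 0
  0*16 + 15 (F) = 15
  15*16 + 15 (F) = 255
  255*16 + 15 (F) = 4095
  4095*16 + 0 = 65520
  65520*16 + 15 (F) = 1048335
  1048335*16 + 15 (F) = 16773375
  16773375*16 + 15 (F) = 268374015
Decimal = 268374015

268374015


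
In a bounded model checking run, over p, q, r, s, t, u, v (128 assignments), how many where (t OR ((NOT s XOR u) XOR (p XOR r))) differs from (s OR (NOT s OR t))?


F1 = (t OR ((NOT s XOR u) XOR (p XOR r)))
F2 = (s OR (NOT s OR t))
Evaluate both on each of 128 rows (bits = p,q,r,s,t,u,v):
  row 0 [0000000]: F1=1 F2=1 -> 0
  row 1 [0000001]: F1=1 F2=1 -> 0
  row 2 [0000010]: F1=0 F2=1 (differ) -> 1
  row 3 [0000011]: F1=0 F2=1 (differ) -> 1
  row 4 [0000100]: F1=1 F2=1 -> 0
  (every remaining row is evaluated the same way; all 128 results are listed next)
Full result column, 8 rows per line (p,q,r,s fixed per line; t,u,v runs 000..111 left to right):
  rows 0-7 [p,q,r,s=0000]: 00110000  (ones: 2)
  rows 8-15 [p,q,r,s=0001]: 11000000  (ones: 2)
  rows 16-23 [p,q,r,s=0010]: 11000000  (ones: 2)
  rows 24-31 [p,q,r,s=0011]: 00110000  (ones: 2)
  rows 32-39 [p,q,r,s=0100]: 00110000  (ones: 2)
  rows 40-47 [p,q,r,s=0101]: 11000000  (ones: 2)
  rows 48-55 [p,q,r,s=0110]: 11000000  (ones: 2)
  rows 56-63 [p,q,r,s=0111]: 00110000  (ones: 2)
  rows 64-71 [p,q,r,s=1000]: 11000000  (ones: 2)
  rows 72-79 [p,q,r,s=1001]: 00110000  (ones: 2)
  rows 80-87 [p,q,r,s=1010]: 00110000  (ones: 2)
  rows 88-95 [p,q,r,s=1011]: 11000000  (ones: 2)
  rows 96-103 [p,q,r,s=1100]: 11000000  (ones: 2)
  rows 104-111 [p,q,r,s=1101]: 00110000  (ones: 2)
  rows 112-119 [p,q,r,s=1110]: 00110000  (ones: 2)
  rows 120-127 [p,q,r,s=1111]: 11000000  (ones: 2)
Disagreements = 2+2+2+2+2+2+2+2+2+2+2+2+2+2+2+2 = 32

32


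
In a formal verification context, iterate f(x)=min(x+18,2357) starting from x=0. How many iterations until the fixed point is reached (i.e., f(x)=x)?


Step 1: x=0, cap=2357, increment=18
Step 2: x grows by 18 each step until capped at 2357; fixed point is x=2357
Step 3: iterations = ceil(2357/18) = 131

131


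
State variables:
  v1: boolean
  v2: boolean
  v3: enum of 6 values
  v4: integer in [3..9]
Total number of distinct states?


State space = product of domain sizes of all variables.
Domain sizes:
  v1 (boolean): 2
  v2 (boolean): 2
  v3 (enum of 6 values): 6
  v4 (integer in [3..9]): 7
Product = 2 * 2 * 6 * 7 = 168

168


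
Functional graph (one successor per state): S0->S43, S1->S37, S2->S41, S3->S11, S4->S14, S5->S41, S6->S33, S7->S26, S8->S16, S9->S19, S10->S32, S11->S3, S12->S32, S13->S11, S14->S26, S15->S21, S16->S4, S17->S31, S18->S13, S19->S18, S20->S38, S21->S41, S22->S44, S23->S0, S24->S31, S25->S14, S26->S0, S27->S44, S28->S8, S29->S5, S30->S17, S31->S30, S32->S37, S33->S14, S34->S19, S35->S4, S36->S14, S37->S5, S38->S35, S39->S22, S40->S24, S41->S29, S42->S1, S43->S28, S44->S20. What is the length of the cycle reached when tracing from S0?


Trace from S0 until a state repeats:
  S0 -> S43 -> S28 -> S8 -> S16 -> S4 -> S14 -> S26 -> S0
S0 first seen at step 0, revisited at step 8.
Cycle length = 8 - 0 = 8

8


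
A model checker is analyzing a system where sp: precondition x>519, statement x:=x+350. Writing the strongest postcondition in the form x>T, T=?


Formula: sp(P, x:=E) = exists old_x. (x = E[old_x/x]) AND P[old_x/x] (old_x is the value of x before the assignment; eliminate old_x by solving x = E[old_x/x] for old_x)
Step 1: Precondition P: x>519, i.e. old_x > 519
Step 2: Assignment gives x = old_x + 350, so old_x = x - 350
Step 3: Substitute into P: x - 350 > 519
Step 4: Simplify: x > 519+350 = 869

869


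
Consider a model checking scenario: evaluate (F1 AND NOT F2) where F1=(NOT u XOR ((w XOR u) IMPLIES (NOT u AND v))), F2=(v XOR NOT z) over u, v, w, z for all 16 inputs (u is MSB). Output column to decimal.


F1 = (NOT u XOR ((w XOR u) IMPLIES (NOT u AND v)))
F2 = (v XOR NOT z)
Counterexample to F1=>F2 is where F1=1 and F2=0.
Evaluate each row (bits = u,v,w,z, MSB first):
  row 0 [0000]: F1=0 F2=1 -> F1&~F2 -> 0
  row 1 [0001]: F1=0 F2=0 -> F1&~F2 -> 0
  row 2 [0010]: F1=1 F2=1 -> F1&~F2 -> 0
  row 3 [0011]: F1=1 F2=0 -> F1&~F2 -> 1
  row 4 [0100]: F1=0 F2=0 -> F1&~F2 -> 0
  row 5 [0101]: F1=0 F2=1 -> F1&~F2 -> 0
  row 6 [0110]: F1=0 F2=0 -> F1&~F2 -> 0
  row 7 [0111]: F1=0 F2=1 -> F1&~F2 -> 0
  row 8 [1000]: F1=0 F2=1 -> F1&~F2 -> 0
  row 9 [1001]: F1=0 F2=0 -> F1&~F2 -> 0
  row 10 [1010]: F1=1 F2=1 -> F1&~F2 -> 0
  row 11 [1011]: F1=1 F2=0 -> F1&~F2 -> 1
  row 12 [1100]: F1=0 F2=0 -> F1&~F2 -> 0
  row 13 [1101]: F1=0 F2=1 -> F1&~F2 -> 0
  row 14 [1110]: F1=1 F2=0 -> F1&~F2 -> 1
  row 15 [1111]: F1=1 F2=1 -> F1&~F2 -> 0
Full result column, 4 rows per line (u,v fixed per line; w,z runs 00..11 left to right):
  rows 0-3 [u,v=00]: 0001  = hex 1
  rows 4-7 [u,v=01]: 0000  = hex 0
  rows 8-11 [u,v=10]: 0001  = hex 1
  rows 12-15 [u,v=11]: 0010  = hex 2
Counterexample vector (row 0 .. row 15) = 0001000000010010
Output column grouped in 4s = 0001 0000 0001 0010 = 0x1012
Convert to decimal digit by digit (value = value*16 + digit):
  1 -> 1
  1*16 + 0 = 16
  16*16 + 1 = 257
  257*16 + 2 = 4114
Decimal = 4114

4114


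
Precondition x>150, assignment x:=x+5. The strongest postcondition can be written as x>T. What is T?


Formula: sp(P, x:=E) = exists old_x. (x = E[old_x/x]) AND P[old_x/x] (old_x is the value of x before the assignment; eliminate old_x by solving x = E[old_x/x] for old_x)
Step 1: Precondition P: x>150, i.e. old_x > 150
Step 2: Assignment gives x = old_x + 5, so old_x = x - 5
Step 3: Substitute into P: x - 5 > 150
Step 4: Simplify: x > 150+5 = 155

155


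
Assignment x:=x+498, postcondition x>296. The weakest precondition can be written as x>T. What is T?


Formula: wp(x:=E, P) = P[E/x] (substitute E for x in postcondition)
Step 1: Postcondition: x>296
Step 2: Substitute x+498 for x: x+498>296
Step 3: Solve for x: x > 296-498 = -202

-202


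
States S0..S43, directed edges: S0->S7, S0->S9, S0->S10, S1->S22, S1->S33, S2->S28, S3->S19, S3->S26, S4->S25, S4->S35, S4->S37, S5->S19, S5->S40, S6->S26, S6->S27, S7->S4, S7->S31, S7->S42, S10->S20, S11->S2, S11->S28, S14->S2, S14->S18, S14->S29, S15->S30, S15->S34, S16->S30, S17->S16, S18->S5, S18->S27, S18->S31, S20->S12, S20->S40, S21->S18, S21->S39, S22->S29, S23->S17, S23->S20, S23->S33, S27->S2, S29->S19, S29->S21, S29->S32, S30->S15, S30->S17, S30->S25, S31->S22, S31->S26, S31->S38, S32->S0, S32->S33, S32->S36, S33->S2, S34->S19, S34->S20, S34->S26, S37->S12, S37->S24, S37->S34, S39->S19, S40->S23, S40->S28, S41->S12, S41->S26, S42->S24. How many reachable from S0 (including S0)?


BFS from S0:
  layer 0: {S0}
  layer 1: {S7, S9, S10}
  layer 2: {S4, S20, S31, S42}
  layer 3: {S12, S22, S24, S25, S26, S35, S37, S38, S40}
  layer 4: {S23, S28, S29, S34}
  layer 5: {S17, S19, S21, S32, S33}
  layer 6: {S2, S16, S18, S36, S39}
  layer 7: {S5, S27, S30}
  layer 8: {S15}
Reachable set: {S0, S2, S4, S5, S7, S9, S10, S12, S15, S16, S17, S18, S19, S20, S21, S22, S23, S24, S25, S26, S27, S28, S29, S30, S31, S32, S33, S34, S35, S36, S37, S38, S39, S40, S42}
Count = 35

35


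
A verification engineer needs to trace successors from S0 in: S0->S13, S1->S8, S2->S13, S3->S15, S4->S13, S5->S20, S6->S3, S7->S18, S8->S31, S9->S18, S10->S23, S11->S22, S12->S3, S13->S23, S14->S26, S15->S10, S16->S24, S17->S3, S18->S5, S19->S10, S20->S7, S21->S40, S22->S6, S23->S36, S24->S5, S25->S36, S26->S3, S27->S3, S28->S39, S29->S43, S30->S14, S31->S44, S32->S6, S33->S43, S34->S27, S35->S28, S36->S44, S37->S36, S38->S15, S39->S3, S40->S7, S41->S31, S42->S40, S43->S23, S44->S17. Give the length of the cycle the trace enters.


Trace from S0 until a state repeats:
  S0 -> S13 -> S23 -> S36 -> S44 -> S17 -> S3 -> S15 -> S10 -> S23
S23 first seen at step 2, revisited at step 9.
Cycle length = 9 - 2 = 7

7


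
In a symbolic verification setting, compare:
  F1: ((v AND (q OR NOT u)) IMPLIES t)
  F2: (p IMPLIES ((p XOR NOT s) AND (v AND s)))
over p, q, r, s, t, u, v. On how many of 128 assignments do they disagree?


F1 = ((v AND (q OR NOT u)) IMPLIES t)
F2 = (p IMPLIES ((p XOR NOT s) AND (v AND s)))
Evaluate both on each of 128 rows (bits = p,q,r,s,t,u,v):
  row 0 [0000000]: F1=1 F2=1 -> 0
  row 1 [0000001]: F1=0 F2=1 (differ) -> 1
  row 2 [0000010]: F1=1 F2=1 -> 0
  row 3 [0000011]: F1=1 F2=1 -> 0
  row 4 [0000100]: F1=1 F2=1 -> 0
  (every remaining row is evaluated the same way; all 128 results are listed next)
Full result column, 8 rows per line (p,q,r,s fixed per line; t,u,v runs 000..111 left to right):
  rows 0-7 [p,q,r,s=0000]: 01000000  (ones: 1)
  rows 8-15 [p,q,r,s=0001]: 01000000  (ones: 1)
  rows 16-23 [p,q,r,s=0010]: 01000000  (ones: 1)
  rows 24-31 [p,q,r,s=0011]: 01000000  (ones: 1)
  rows 32-39 [p,q,r,s=0100]: 01010000  (ones: 2)
  rows 40-47 [p,q,r,s=0101]: 01010000  (ones: 2)
  rows 48-55 [p,q,r,s=0110]: 01010000  (ones: 2)
  rows 56-63 [p,q,r,s=0111]: 01010000  (ones: 2)
  rows 64-71 [p,q,r,s=1000]: 10111111  (ones: 7)
  rows 72-79 [p,q,r,s=1001]: 11101010  (ones: 5)
  rows 80-87 [p,q,r,s=1010]: 10111111  (ones: 7)
  rows 88-95 [p,q,r,s=1011]: 11101010  (ones: 5)
  rows 96-103 [p,q,r,s=1100]: 10101111  (ones: 6)
  rows 104-111 [p,q,r,s=1101]: 11111010  (ones: 6)
  rows 112-119 [p,q,r,s=1110]: 10101111  (ones: 6)
  rows 120-127 [p,q,r,s=1111]: 11111010  (ones: 6)
Disagreements = 1+1+1+1+2+2+2+2+7+5+7+5+6+6+6+6 = 60

60


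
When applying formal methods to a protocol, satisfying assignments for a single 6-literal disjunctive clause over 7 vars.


Step 1: Total=2^7=128
Step 2: Unsat when all 6 false: 2^1=2
Step 3: Sat=128-2=126

126


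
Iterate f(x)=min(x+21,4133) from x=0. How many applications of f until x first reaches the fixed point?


Step 1: x=0, cap=4133, increment=21
Step 2: x grows by 21 each step until capped at 4133; fixed point is x=4133
Step 3: iterations = ceil(4133/21) = 197

197


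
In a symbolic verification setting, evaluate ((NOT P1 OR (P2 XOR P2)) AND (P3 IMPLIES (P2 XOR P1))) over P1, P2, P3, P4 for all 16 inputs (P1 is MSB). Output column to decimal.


Formula: ((NOT P1 OR (P2 XOR P2)) AND (P3 IMPLIES (P2 XOR P1))) over P1, P2, P3, P4 (16 rows)
Evaluate each row (bits = P1,P2,P3,P4, MSB first):
  row 0 [0000]: ((NOT 0 OR (0 XOR 0)) AND (0 IMPLIES (0 XOR 0))) -> 1
  row 1 [0001]: ((NOT 0 OR (0 XOR 0)) AND (0 IMPLIES (0 XOR 0))) -> 1
  row 2 [0010]: ((NOT 0 OR (0 XOR 0)) AND (1 IMPLIES (0 XOR 0))) -> 0
  row 3 [0011]: ((NOT 0 OR (0 XOR 0)) AND (1 IMPLIES (0 XOR 0))) -> 0
  row 4 [0100]: ((NOT 0 OR (1 XOR 1)) AND (0 IMPLIES (1 XOR 0))) -> 1
  row 5 [0101]: ((NOT 0 OR (1 XOR 1)) AND (0 IMPLIES (1 XOR 0))) -> 1
  row 6 [0110]: ((NOT 0 OR (1 XOR 1)) AND (1 IMPLIES (1 XOR 0))) -> 1
  row 7 [0111]: ((NOT 0 OR (1 XOR 1)) AND (1 IMPLIES (1 XOR 0))) -> 1
  row 8 [1000]: ((NOT 1 OR (0 XOR 0)) AND (0 IMPLIES (0 XOR 1))) -> 0
  row 9 [1001]: ((NOT 1 OR (0 XOR 0)) AND (0 IMPLIES (0 XOR 1))) -> 0
  row 10 [1010]: ((NOT 1 OR (0 XOR 0)) AND (1 IMPLIES (0 XOR 1))) -> 0
  row 11 [1011]: ((NOT 1 OR (0 XOR 0)) AND (1 IMPLIES (0 XOR 1))) -> 0
  row 12 [1100]: ((NOT 1 OR (1 XOR 1)) AND (0 IMPLIES (1 XOR 1))) -> 0
  row 13 [1101]: ((NOT 1 OR (1 XOR 1)) AND (0 IMPLIES (1 XOR 1))) -> 0
  row 14 [1110]: ((NOT 1 OR (1 XOR 1)) AND (1 IMPLIES (1 XOR 1))) -> 0
  row 15 [1111]: ((NOT 1 OR (1 XOR 1)) AND (1 IMPLIES (1 XOR 1))) -> 0
Full result column, 4 rows per line (P1,P2 fixed per line; P3,P4 runs 00..11 left to right):
  rows 0-3 [P1,P2=00]: 1100  = hex C
  rows 4-7 [P1,P2=01]: 1111  = hex F
  rows 8-11 [P1,P2=10]: 0000  = hex 0
  rows 12-15 [P1,P2=11]: 0000  = hex 0
Output column (row 0 .. row 15) = 1100111100000000
Output column grouped in 4s = 1100 1111 0000 0000 = 0xCF00
Convert to decimal digit by digit (value = value*16 + digit):
  C -> 12
  12*16 + 15 (F) = 207
  207*16 + 0 = 3312
  3312*16 + 0 = 52992
Decimal = 52992

52992


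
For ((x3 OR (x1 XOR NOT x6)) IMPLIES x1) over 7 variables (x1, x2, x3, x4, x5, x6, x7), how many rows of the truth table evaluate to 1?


Formula: ((x3 OR (x1 XOR NOT x6)) IMPLIES x1) over 7 vars (128 rows)
Evaluate each row (x1, x2, x3, x4, x5, x6, x7 as bits, MSB first):
  row 0 [0000000]: ((0 OR (0 XOR NOT 0)) IMPLIES 0) -> 0
  row 1 [0000001]: ((0 OR (0 XOR NOT 0)) IMPLIES 0) -> 0
  row 2 [0000010]: ((0 OR (0 XOR NOT 1)) IMPLIES 0) -> 1
  row 3 [0000011]: ((0 OR (0 XOR NOT 1)) IMPLIES 0) -> 1
  row 4 [0000100]: ((0 OR (0 XOR NOT 0)) IMPLIES 0) -> 0
  (every remaining row is evaluated the same way; all 128 results are listed next)
Full result column, 8 rows per line (x1,x2,x3,x4 fixed per line; x5,x6,x7 runs 000..111 left to right):
  rows 0-7 [x1,x2,x3,x4=0000]: 00110011  (ones: 4)
  rows 8-15 [x1,x2,x3,x4=0001]: 00110011  (ones: 4)
  rows 16-23 [x1,x2,x3,x4=0010]: 00000000  (ones: 0)
  rows 24-31 [x1,x2,x3,x4=0011]: 00000000  (ones: 0)
  rows 32-39 [x1,x2,x3,x4=0100]: 00110011  (ones: 4)
  rows 40-47 [x1,x2,x3,x4=0101]: 00110011  (ones: 4)
  rows 48-55 [x1,x2,x3,x4=0110]: 00000000  (ones: 0)
  rows 56-63 [x1,x2,x3,x4=0111]: 00000000  (ones: 0)
  rows 64-71 [x1,x2,x3,x4=1000]: 11111111  (ones: 8)
  rows 72-79 [x1,x2,x3,x4=1001]: 11111111  (ones: 8)
  rows 80-87 [x1,x2,x3,x4=1010]: 11111111  (ones: 8)
  rows 88-95 [x1,x2,x3,x4=1011]: 11111111  (ones: 8)
  rows 96-103 [x1,x2,x3,x4=1100]: 11111111  (ones: 8)
  rows 104-111 [x1,x2,x3,x4=1101]: 11111111  (ones: 8)
  rows 112-119 [x1,x2,x3,x4=1110]: 11111111  (ones: 8)
  rows 120-127 [x1,x2,x3,x4=1111]: 11111111  (ones: 8)
Count of 1-rows = 4+4+0+0+4+4+0+0+8+8+8+8+8+8+8+8 = 80

80


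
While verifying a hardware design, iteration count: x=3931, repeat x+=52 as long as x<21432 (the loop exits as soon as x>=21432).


Step 1: x goes from 3931 toward 21432 by 52; the body runs while x<21432, so iterations = ceil((bound-start)/step)
Step 2: Distance=17501
Step 3: ceil(17501/52)=337

337


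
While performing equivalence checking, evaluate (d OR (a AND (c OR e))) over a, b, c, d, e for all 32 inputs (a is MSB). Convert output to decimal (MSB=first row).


Formula: (d OR (a AND (c OR e))) over a, b, c, d, e (32 rows)
Evaluate each row (bits = a,b,c,d,e, MSB first):
  row 0 [00000]: (0 OR (0 AND (0 OR 0))) -> 0
  row 1 [00001]: (0 OR (0 AND (0 OR 1))) -> 0
  row 2 [00010]: (1 OR (0 AND (0 OR 0))) -> 1
  row 3 [00011]: (1 OR (0 AND (0 OR 1))) -> 1
  row 4 [00100]: (0 OR (0 AND (1 OR 0))) -> 0
  row 5 [00101]: (0 OR (0 AND (1 OR 1))) -> 0
  row 6 [00110]: (1 OR (0 AND (1 OR 0))) -> 1
  row 7 [00111]: (1 OR (0 AND (1 OR 1))) -> 1
  row 8 [01000]: (0 OR (0 AND (0 OR 0))) -> 0
  row 9 [01001]: (0 OR (0 AND (0 OR 1))) -> 0
  row 10 [01010]: (1 OR (0 AND (0 OR 0))) -> 1
  row 11 [01011]: (1 OR (0 AND (0 OR 1))) -> 1
  row 12 [01100]: (0 OR (0 AND (1 OR 0))) -> 0
  row 13 [01101]: (0 OR (0 AND (1 OR 1))) -> 0
  row 14 [01110]: (1 OR (0 AND (1 OR 0))) -> 1
  row 15 [01111]: (1 OR (0 AND (1 OR 1))) -> 1
  row 16 [10000]: (0 OR (1 AND (0 OR 0))) -> 0
  row 17 [10001]: (0 OR (1 AND (0 OR 1))) -> 1
  row 18 [10010]: (1 OR (1 AND (0 OR 0))) -> 1
  row 19 [10011]: (1 OR (1 AND (0 OR 1))) -> 1
  row 20 [10100]: (0 OR (1 AND (1 OR 0))) -> 1
  row 21 [10101]: (0 OR (1 AND (1 OR 1))) -> 1
  row 22 [10110]: (1 OR (1 AND (1 OR 0))) -> 1
  row 23 [10111]: (1 OR (1 AND (1 OR 1))) -> 1
  row 24 [11000]: (0 OR (1 AND (0 OR 0))) -> 0
  row 25 [11001]: (0 OR (1 AND (0 OR 1))) -> 1
  row 26 [11010]: (1 OR (1 AND (0 OR 0))) -> 1
  row 27 [11011]: (1 OR (1 AND (0 OR 1))) -> 1
  row 28 [11100]: (0 OR (1 AND (1 OR 0))) -> 1
  row 29 [11101]: (0 OR (1 AND (1 OR 1))) -> 1
  row 30 [11110]: (1 OR (1 AND (1 OR 0))) -> 1
  row 31 [11111]: (1 OR (1 AND (1 OR 1))) -> 1
Full result column, 4 rows per line (a,b,c fixed per line; d,e runs 00..11 left to right):
  rows 0-3 [a,b,c=000]: 0011  = hex 3
  rows 4-7 [a,b,c=001]: 0011  = hex 3
  rows 8-11 [a,b,c=010]: 0011  = hex 3
  rows 12-15 [a,b,c=011]: 0011  = hex 3
  rows 16-19 [a,b,c=100]: 0111  = hex 7
  rows 20-23 [a,b,c=101]: 1111  = hex F
  rows 24-27 [a,b,c=110]: 0111  = hex 7
  rows 28-31 [a,b,c=111]: 1111  = hex F
Output column (row 0 .. row 31) = 00110011001100110111111101111111
Output column grouped in 4s = 0011 0011 0011 0011 0111 1111 0111 1111 = 0x33337F7F
Convert to decimal digit by digit (value = value*16 + digit):
  3 -> 3
  3*16 + 3 = 51
  51*16 + 3 = 819
  819*16 + 3 = 13107
  13107*16 + 7 = 209719
  209719*16 + 15 (F) = 3355519
  3355519*16 + 7 = 53688311
  53688311*16 + 15 (F) = 859012991
Decimal = 859012991

859012991


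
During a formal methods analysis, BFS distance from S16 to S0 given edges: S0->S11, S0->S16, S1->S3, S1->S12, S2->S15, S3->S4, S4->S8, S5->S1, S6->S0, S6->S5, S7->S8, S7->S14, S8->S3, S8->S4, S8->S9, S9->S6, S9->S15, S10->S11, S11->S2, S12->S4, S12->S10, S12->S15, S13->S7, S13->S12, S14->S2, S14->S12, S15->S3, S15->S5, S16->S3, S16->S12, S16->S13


BFS layer-by-layer from S16:
  dist 0: {S16}
  dist 1: {S3, S12, S13}
  dist 2: {S4, S7, S10, S15}
  dist 3: {S5, S8, S11, S14}
  dist 4: {S1, S2, S9}
  dist 5: {S6}
  dist 6: {S0}
  -> S0 reached at distance 6
Shortest path length = 6

6


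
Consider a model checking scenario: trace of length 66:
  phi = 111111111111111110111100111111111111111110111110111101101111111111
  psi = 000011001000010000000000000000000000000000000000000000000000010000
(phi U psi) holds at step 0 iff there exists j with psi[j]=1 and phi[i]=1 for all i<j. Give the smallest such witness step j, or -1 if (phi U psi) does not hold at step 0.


(phi U psi) at 0: need smallest j with psi[j]=1 and phi[i]=1 for all i in [0,j).
Scan from step 0:
  step 0: phi=1, psi=0 -> continue
  step 1: phi=1, psi=0 -> continue
  step 2: phi=1, psi=0 -> continue
  step 3: phi=1, psi=0 -> continue
  step 4: psi=1 and phi held for [0,4) -> witness found
Witness step = 4

4


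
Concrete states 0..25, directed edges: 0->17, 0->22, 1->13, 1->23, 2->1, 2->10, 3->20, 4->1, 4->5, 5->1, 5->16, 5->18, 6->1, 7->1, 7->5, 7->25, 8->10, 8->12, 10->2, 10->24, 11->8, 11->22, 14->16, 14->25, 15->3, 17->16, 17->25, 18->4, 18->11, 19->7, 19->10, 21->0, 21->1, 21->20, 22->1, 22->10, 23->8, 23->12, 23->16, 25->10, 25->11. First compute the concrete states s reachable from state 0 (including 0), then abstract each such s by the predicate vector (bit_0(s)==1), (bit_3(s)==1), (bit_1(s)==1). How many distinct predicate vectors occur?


BFS from 0:
Concrete reachable: {0, 1, 2, 8, 10, 11, 12, 13, 16, 17, 22, 23, 24, 25}
Abstract via predicates (bit_0(s)==1), (bit_3(s)==1), (bit_1(s)==1):
  (0,0,0) <- {0, 16}
  (0,0,1) <- {2, 22}
  (0,1,0) <- {8, 12, 24}
  (0,1,1) <- {10}
  (1,0,0) <- {1, 17}
  (1,0,1) <- {23}
  (1,1,0) <- {13, 25}
  (1,1,1) <- {11}
Distinct abstract states = 8

8


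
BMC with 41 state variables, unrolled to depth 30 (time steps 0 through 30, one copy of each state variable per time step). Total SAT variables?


BMC unrolls to depth k, creating one copy of each state var for steps 0..k.
Step count = 30 + 1 = 31 (steps 0 through 30)
Vars per step = 41
Total = 41 * 31 = 1271

1271


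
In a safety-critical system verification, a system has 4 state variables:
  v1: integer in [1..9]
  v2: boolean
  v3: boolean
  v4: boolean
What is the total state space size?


State space = product of domain sizes of all variables.
Domain sizes:
  v1 (integer in [1..9]): 9
  v2 (boolean): 2
  v3 (boolean): 2
  v4 (boolean): 2
Product = 9 * 2 * 2 * 2 = 72

72


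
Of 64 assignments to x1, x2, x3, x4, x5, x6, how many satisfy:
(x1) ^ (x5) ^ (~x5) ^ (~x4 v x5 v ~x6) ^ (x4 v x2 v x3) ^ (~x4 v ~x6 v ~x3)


CNF with 6 clauses over 6 vars (64 assignments).
An assignment satisfies CNF iff every clause has >=1 true literal.
Check each row (bits = x1,x2,x3,x4,x5,x6; clause T/F shown):
  row 0 [000000]: clauses=FFTTFT -> 0
  row 1 [000001]: clauses=FFTTFT -> 0
  row 2 [000010]: clauses=FTFTFT -> 0
  row 3 [000011]: clauses=FTFTFT -> 0
  row 4 [000100]: clauses=FFTTTT -> 0
  (every remaining row is evaluated the same way; all 64 results are listed next)
Full result column, 8 rows per line (x1,x2,x3 fixed per line; x4,x5,x6 runs 000..111 left to right):
  rows 0-7 [x1,x2,x3=000]: 00000000  (ones: 0)
  rows 8-15 [x1,x2,x3=001]: 00000000  (ones: 0)
  rows 16-23 [x1,x2,x3=010]: 00000000  (ones: 0)
  rows 24-31 [x1,x2,x3=011]: 00000000  (ones: 0)
  rows 32-39 [x1,x2,x3=100]: 00000000  (ones: 0)
  rows 40-47 [x1,x2,x3=101]: 00000000  (ones: 0)
  rows 48-55 [x1,x2,x3=110]: 00000000  (ones: 0)
  rows 56-63 [x1,x2,x3=111]: 00000000  (ones: 0)
Satisfying assignments = 0+0+0+0+0+0+0+0 = 0

0


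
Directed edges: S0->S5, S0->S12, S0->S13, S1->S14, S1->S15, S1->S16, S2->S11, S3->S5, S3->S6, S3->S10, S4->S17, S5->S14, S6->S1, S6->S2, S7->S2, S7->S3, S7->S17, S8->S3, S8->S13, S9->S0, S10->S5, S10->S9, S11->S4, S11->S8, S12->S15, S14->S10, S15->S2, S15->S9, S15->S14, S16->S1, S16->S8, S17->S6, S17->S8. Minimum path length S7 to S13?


BFS layer-by-layer from S7:
  dist 0: {S7}
  dist 1: {S2, S3, S17}
  dist 2: {S5, S6, S8, S10, S11}
  dist 3: {S1, S4, S9, S13, S14}
  -> S13 reached at distance 3
Shortest path length = 3

3


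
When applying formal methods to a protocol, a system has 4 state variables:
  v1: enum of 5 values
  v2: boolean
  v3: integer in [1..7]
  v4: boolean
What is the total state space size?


State space = product of domain sizes of all variables.
Domain sizes:
  v1 (enum of 5 values): 5
  v2 (boolean): 2
  v3 (integer in [1..7]): 7
  v4 (boolean): 2
Product = 5 * 2 * 7 * 2 = 140

140


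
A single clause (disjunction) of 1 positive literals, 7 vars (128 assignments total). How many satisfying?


Step 1: Total=2^7=128
Step 2: Unsat when all 1 false: 2^6=64
Step 3: Sat=128-64=64

64


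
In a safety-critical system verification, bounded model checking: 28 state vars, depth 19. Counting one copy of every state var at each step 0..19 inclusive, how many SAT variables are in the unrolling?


BMC unrolls to depth k, creating one copy of each state var for steps 0..k.
Step count = 19 + 1 = 20 (steps 0 through 19)
Vars per step = 28
Total = 28 * 20 = 560

560


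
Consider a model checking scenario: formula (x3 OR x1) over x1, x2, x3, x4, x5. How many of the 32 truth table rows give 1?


Formula: (x3 OR x1) over 5 vars (32 rows)
Evaluate each row (x1, x2, x3, x4, x5 as bits, MSB first):
  row 0 [00000]: (0 OR 0) -> 0
  row 1 [00001]: (0 OR 0) -> 0
  row 2 [00010]: (0 OR 0) -> 0
  row 3 [00011]: (0 OR 0) -> 0
  row 4 [00100]: (1 OR 0) -> 1
  row 5 [00101]: (1 OR 0) -> 1
  row 6 [00110]: (1 OR 0) -> 1
  row 7 [00111]: (1 OR 0) -> 1
  row 8 [01000]: (0 OR 0) -> 0
  row 9 [01001]: (0 OR 0) -> 0
  row 10 [01010]: (0 OR 0) -> 0
  row 11 [01011]: (0 OR 0) -> 0
  row 12 [01100]: (1 OR 0) -> 1
  row 13 [01101]: (1 OR 0) -> 1
  row 14 [01110]: (1 OR 0) -> 1
  row 15 [01111]: (1 OR 0) -> 1
  row 16 [10000]: (0 OR 1) -> 1
  row 17 [10001]: (0 OR 1) -> 1
  row 18 [10010]: (0 OR 1) -> 1
  row 19 [10011]: (0 OR 1) -> 1
  row 20 [10100]: (1 OR 1) -> 1
  row 21 [10101]: (1 OR 1) -> 1
  row 22 [10110]: (1 OR 1) -> 1
  row 23 [10111]: (1 OR 1) -> 1
  row 24 [11000]: (0 OR 1) -> 1
  row 25 [11001]: (0 OR 1) -> 1
  row 26 [11010]: (0 OR 1) -> 1
  row 27 [11011]: (0 OR 1) -> 1
  row 28 [11100]: (1 OR 1) -> 1
  row 29 [11101]: (1 OR 1) -> 1
  row 30 [11110]: (1 OR 1) -> 1
  row 31 [11111]: (1 OR 1) -> 1
Full result column, 8 rows per line (x1,x2 fixed per line; x3,x4,x5 runs 000..111 left to right):
  rows 0-7 [x1,x2=00]: 00001111  (ones: 4)
  rows 8-15 [x1,x2=01]: 00001111  (ones: 4)
  rows 16-23 [x1,x2=10]: 11111111  (ones: 8)
  rows 24-31 [x1,x2=11]: 11111111  (ones: 8)
Count of 1-rows = 4+4+8+8 = 24

24


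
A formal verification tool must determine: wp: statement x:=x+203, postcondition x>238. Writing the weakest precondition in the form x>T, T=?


Formula: wp(x:=E, P) = P[E/x] (substitute E for x in postcondition)
Step 1: Postcondition: x>238
Step 2: Substitute x+203 for x: x+203>238
Step 3: Solve for x: x > 238-203 = 35

35


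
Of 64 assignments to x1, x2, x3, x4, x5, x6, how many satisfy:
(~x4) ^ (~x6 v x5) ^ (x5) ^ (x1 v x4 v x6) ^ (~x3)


CNF with 5 clauses over 6 vars (64 assignments).
An assignment satisfies CNF iff every clause has >=1 true literal.
Check each row (bits = x1,x2,x3,x4,x5,x6; clause T/F shown):
  row 0 [000000]: clauses=TTFFT -> 0
  row 1 [000001]: clauses=TFFTT -> 0
  row 2 [000010]: clauses=TTTFT -> 0
  row 3 [000011]: clauses=TTTTT -> 1
  row 4 [000100]: clauses=FTFTT -> 0
  (every remaining row is evaluated the same way; all 64 results are listed next)
Full result column, 8 rows per line (x1,x2,x3 fixed per line; x4,x5,x6 runs 000..111 left to right):
  rows 0-7 [x1,x2,x3=000]: 00010000  (ones: 1)
  rows 8-15 [x1,x2,x3=001]: 00000000  (ones: 0)
  rows 16-23 [x1,x2,x3=010]: 00010000  (ones: 1)
  rows 24-31 [x1,x2,x3=011]: 00000000  (ones: 0)
  rows 32-39 [x1,x2,x3=100]: 00110000  (ones: 2)
  rows 40-47 [x1,x2,x3=101]: 00000000  (ones: 0)
  rows 48-55 [x1,x2,x3=110]: 00110000  (ones: 2)
  rows 56-63 [x1,x2,x3=111]: 00000000  (ones: 0)
Satisfying assignments = 1+0+1+0+2+0+2+0 = 6

6


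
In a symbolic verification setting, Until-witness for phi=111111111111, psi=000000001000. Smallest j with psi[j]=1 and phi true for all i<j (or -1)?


(phi U psi) at 0: need smallest j with psi[j]=1 and phi[i]=1 for all i in [0,j).
Scan from step 0:
  step 0: phi=1, psi=0 -> continue
  step 1: phi=1, psi=0 -> continue
  step 2: phi=1, psi=0 -> continue
  step 3: phi=1, psi=0 -> continue
  step 8: psi=1 and phi held for [0,8) -> witness found
Witness step = 8

8


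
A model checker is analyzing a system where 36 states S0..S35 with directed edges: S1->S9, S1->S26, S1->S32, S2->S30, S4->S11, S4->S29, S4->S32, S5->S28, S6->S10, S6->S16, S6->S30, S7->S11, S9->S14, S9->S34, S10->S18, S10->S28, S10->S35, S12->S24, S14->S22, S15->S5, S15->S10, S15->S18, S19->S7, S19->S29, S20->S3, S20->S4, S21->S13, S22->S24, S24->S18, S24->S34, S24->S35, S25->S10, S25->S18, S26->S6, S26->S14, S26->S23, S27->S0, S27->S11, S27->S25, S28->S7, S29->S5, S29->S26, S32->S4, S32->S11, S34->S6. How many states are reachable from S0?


BFS from S0:
  layer 0: {S0}
Reachable set: {S0}
Count = 1

1


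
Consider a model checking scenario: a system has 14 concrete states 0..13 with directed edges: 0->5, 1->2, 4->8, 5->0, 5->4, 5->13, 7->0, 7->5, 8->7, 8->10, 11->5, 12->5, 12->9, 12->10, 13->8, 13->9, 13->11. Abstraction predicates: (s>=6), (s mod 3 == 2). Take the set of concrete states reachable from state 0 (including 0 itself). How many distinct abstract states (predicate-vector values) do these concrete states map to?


BFS from 0:
Concrete reachable: {0, 4, 5, 7, 8, 9, 10, 11, 13}
Abstract via predicates (s>=6), (s mod 3 == 2):
  (0,0) <- {0, 4}
  (0,1) <- {5}
  (1,0) <- {7, 9, 10, 13}
  (1,1) <- {8, 11}
Distinct abstract states = 4

4


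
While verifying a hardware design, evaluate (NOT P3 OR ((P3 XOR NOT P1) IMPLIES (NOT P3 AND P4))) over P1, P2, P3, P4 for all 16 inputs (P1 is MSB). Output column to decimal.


Formula: (NOT P3 OR ((P3 XOR NOT P1) IMPLIES (NOT P3 AND P4))) over P1, P2, P3, P4 (16 rows)
Evaluate each row (bits = P1,P2,P3,P4, MSB first):
  row 0 [0000]: (NOT 0 OR ((0 XOR NOT 0) IMPLIES (NOT 0 AND 0))) -> 1
  row 1 [0001]: (NOT 0 OR ((0 XOR NOT 0) IMPLIES (NOT 0 AND 1))) -> 1
  row 2 [0010]: (NOT 1 OR ((1 XOR NOT 0) IMPLIES (NOT 1 AND 0))) -> 1
  row 3 [0011]: (NOT 1 OR ((1 XOR NOT 0) IMPLIES (NOT 1 AND 1))) -> 1
  row 4 [0100]: (NOT 0 OR ((0 XOR NOT 0) IMPLIES (NOT 0 AND 0))) -> 1
  row 5 [0101]: (NOT 0 OR ((0 XOR NOT 0) IMPLIES (NOT 0 AND 1))) -> 1
  row 6 [0110]: (NOT 1 OR ((1 XOR NOT 0) IMPLIES (NOT 1 AND 0))) -> 1
  row 7 [0111]: (NOT 1 OR ((1 XOR NOT 0) IMPLIES (NOT 1 AND 1))) -> 1
  row 8 [1000]: (NOT 0 OR ((0 XOR NOT 1) IMPLIES (NOT 0 AND 0))) -> 1
  row 9 [1001]: (NOT 0 OR ((0 XOR NOT 1) IMPLIES (NOT 0 AND 1))) -> 1
  row 10 [1010]: (NOT 1 OR ((1 XOR NOT 1) IMPLIES (NOT 1 AND 0))) -> 0
  row 11 [1011]: (NOT 1 OR ((1 XOR NOT 1) IMPLIES (NOT 1 AND 1))) -> 0
  row 12 [1100]: (NOT 0 OR ((0 XOR NOT 1) IMPLIES (NOT 0 AND 0))) -> 1
  row 13 [1101]: (NOT 0 OR ((0 XOR NOT 1) IMPLIES (NOT 0 AND 1))) -> 1
  row 14 [1110]: (NOT 1 OR ((1 XOR NOT 1) IMPLIES (NOT 1 AND 0))) -> 0
  row 15 [1111]: (NOT 1 OR ((1 XOR NOT 1) IMPLIES (NOT 1 AND 1))) -> 0
Full result column, 4 rows per line (P1,P2 fixed per line; P3,P4 runs 00..11 left to right):
  rows 0-3 [P1,P2=00]: 1111  = hex F
  rows 4-7 [P1,P2=01]: 1111  = hex F
  rows 8-11 [P1,P2=10]: 1100  = hex C
  rows 12-15 [P1,P2=11]: 1100  = hex C
Output column (row 0 .. row 15) = 1111111111001100
Output column grouped in 4s = 1111 1111 1100 1100 = 0xFFCC
Convert to decimal digit by digit (value = value*16 + digit):
  F -> 15
  15*16 + 15 (F) = 255
  255*16 + 12 (C) = 4092
  4092*16 + 12 (C) = 65484
Decimal = 65484

65484


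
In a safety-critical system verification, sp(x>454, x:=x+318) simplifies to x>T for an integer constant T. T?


Formula: sp(P, x:=E) = exists old_x. (x = E[old_x/x]) AND P[old_x/x] (old_x is the value of x before the assignment; eliminate old_x by solving x = E[old_x/x] for old_x)
Step 1: Precondition P: x>454, i.e. old_x > 454
Step 2: Assignment gives x = old_x + 318, so old_x = x - 318
Step 3: Substitute into P: x - 318 > 454
Step 4: Simplify: x > 454+318 = 772

772


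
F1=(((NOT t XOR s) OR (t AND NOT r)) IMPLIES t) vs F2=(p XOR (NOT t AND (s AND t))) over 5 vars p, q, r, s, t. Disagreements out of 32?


F1 = (((NOT t XOR s) OR (t AND NOT r)) IMPLIES t)
F2 = (p XOR (NOT t AND (s AND t)))
Evaluate both on each of 32 rows (bits = p,q,r,s,t):
  row 0 [00000]: F1=0 F2=0 -> 0
  row 1 [00001]: F1=1 F2=0 (differ) -> 1
  row 2 [00010]: F1=1 F2=0 (differ) -> 1
  row 3 [00011]: F1=1 F2=0 (differ) -> 1
  row 4 [00100]: F1=0 F2=0 -> 0
  row 5 [00101]: F1=1 F2=0 (differ) -> 1
  row 6 [00110]: F1=1 F2=0 (differ) -> 1
  row 7 [00111]: F1=1 F2=0 (differ) -> 1
  row 8 [01000]: F1=0 F2=0 -> 0
  row 9 [01001]: F1=1 F2=0 (differ) -> 1
  row 10 [01010]: F1=1 F2=0 (differ) -> 1
  row 11 [01011]: F1=1 F2=0 (differ) -> 1
  row 12 [01100]: F1=0 F2=0 -> 0
  row 13 [01101]: F1=1 F2=0 (differ) -> 1
  row 14 [01110]: F1=1 F2=0 (differ) -> 1
  row 15 [01111]: F1=1 F2=0 (differ) -> 1
  row 16 [10000]: F1=0 F2=1 (differ) -> 1
  row 17 [10001]: F1=1 F2=1 -> 0
  row 18 [10010]: F1=1 F2=1 -> 0
  row 19 [10011]: F1=1 F2=1 -> 0
  row 20 [10100]: F1=0 F2=1 (differ) -> 1
  row 21 [10101]: F1=1 F2=1 -> 0
  row 22 [10110]: F1=1 F2=1 -> 0
  row 23 [10111]: F1=1 F2=1 -> 0
  row 24 [11000]: F1=0 F2=1 (differ) -> 1
  row 25 [11001]: F1=1 F2=1 -> 0
  row 26 [11010]: F1=1 F2=1 -> 0
  row 27 [11011]: F1=1 F2=1 -> 0
  row 28 [11100]: F1=0 F2=1 (differ) -> 1
  row 29 [11101]: F1=1 F2=1 -> 0
  row 30 [11110]: F1=1 F2=1 -> 0
  row 31 [11111]: F1=1 F2=1 -> 0
Full result column, 8 rows per line (p,q fixed per line; r,s,t runs 000..111 left to right):
  rows 0-7 [p,q=00]: 01110111  (ones: 6)
  rows 8-15 [p,q=01]: 01110111  (ones: 6)
  rows 16-23 [p,q=10]: 10001000  (ones: 2)
  rows 24-31 [p,q=11]: 10001000  (ones: 2)
Disagreements = 6+6+2+2 = 16

16


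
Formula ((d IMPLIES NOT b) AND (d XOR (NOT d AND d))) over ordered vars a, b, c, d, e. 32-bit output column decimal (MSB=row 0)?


Formula: ((d IMPLIES NOT b) AND (d XOR (NOT d AND d))) over a, b, c, d, e (32 rows)
Evaluate each row (bits = a,b,c,d,e, MSB first):
  row 0 [00000]: ((0 IMPLIES NOT 0) AND (0 XOR (NOT 0 AND 0))) -> 0
  row 1 [00001]: ((0 IMPLIES NOT 0) AND (0 XOR (NOT 0 AND 0))) -> 0
  row 2 [00010]: ((1 IMPLIES NOT 0) AND (1 XOR (NOT 1 AND 1))) -> 1
  row 3 [00011]: ((1 IMPLIES NOT 0) AND (1 XOR (NOT 1 AND 1))) -> 1
  row 4 [00100]: ((0 IMPLIES NOT 0) AND (0 XOR (NOT 0 AND 0))) -> 0
  row 5 [00101]: ((0 IMPLIES NOT 0) AND (0 XOR (NOT 0 AND 0))) -> 0
  row 6 [00110]: ((1 IMPLIES NOT 0) AND (1 XOR (NOT 1 AND 1))) -> 1
  row 7 [00111]: ((1 IMPLIES NOT 0) AND (1 XOR (NOT 1 AND 1))) -> 1
  row 8 [01000]: ((0 IMPLIES NOT 1) AND (0 XOR (NOT 0 AND 0))) -> 0
  row 9 [01001]: ((0 IMPLIES NOT 1) AND (0 XOR (NOT 0 AND 0))) -> 0
  row 10 [01010]: ((1 IMPLIES NOT 1) AND (1 XOR (NOT 1 AND 1))) -> 0
  row 11 [01011]: ((1 IMPLIES NOT 1) AND (1 XOR (NOT 1 AND 1))) -> 0
  row 12 [01100]: ((0 IMPLIES NOT 1) AND (0 XOR (NOT 0 AND 0))) -> 0
  row 13 [01101]: ((0 IMPLIES NOT 1) AND (0 XOR (NOT 0 AND 0))) -> 0
  row 14 [01110]: ((1 IMPLIES NOT 1) AND (1 XOR (NOT 1 AND 1))) -> 0
  row 15 [01111]: ((1 IMPLIES NOT 1) AND (1 XOR (NOT 1 AND 1))) -> 0
  row 16 [10000]: ((0 IMPLIES NOT 0) AND (0 XOR (NOT 0 AND 0))) -> 0
  row 17 [10001]: ((0 IMPLIES NOT 0) AND (0 XOR (NOT 0 AND 0))) -> 0
  row 18 [10010]: ((1 IMPLIES NOT 0) AND (1 XOR (NOT 1 AND 1))) -> 1
  row 19 [10011]: ((1 IMPLIES NOT 0) AND (1 XOR (NOT 1 AND 1))) -> 1
  row 20 [10100]: ((0 IMPLIES NOT 0) AND (0 XOR (NOT 0 AND 0))) -> 0
  row 21 [10101]: ((0 IMPLIES NOT 0) AND (0 XOR (NOT 0 AND 0))) -> 0
  row 22 [10110]: ((1 IMPLIES NOT 0) AND (1 XOR (NOT 1 AND 1))) -> 1
  row 23 [10111]: ((1 IMPLIES NOT 0) AND (1 XOR (NOT 1 AND 1))) -> 1
  row 24 [11000]: ((0 IMPLIES NOT 1) AND (0 XOR (NOT 0 AND 0))) -> 0
  row 25 [11001]: ((0 IMPLIES NOT 1) AND (0 XOR (NOT 0 AND 0))) -> 0
  row 26 [11010]: ((1 IMPLIES NOT 1) AND (1 XOR (NOT 1 AND 1))) -> 0
  row 27 [11011]: ((1 IMPLIES NOT 1) AND (1 XOR (NOT 1 AND 1))) -> 0
  row 28 [11100]: ((0 IMPLIES NOT 1) AND (0 XOR (NOT 0 AND 0))) -> 0
  row 29 [11101]: ((0 IMPLIES NOT 1) AND (0 XOR (NOT 0 AND 0))) -> 0
  row 30 [11110]: ((1 IMPLIES NOT 1) AND (1 XOR (NOT 1 AND 1))) -> 0
  row 31 [11111]: ((1 IMPLIES NOT 1) AND (1 XOR (NOT 1 AND 1))) -> 0
Full result column, 4 rows per line (a,b,c fixed per line; d,e runs 00..11 left to right):
  rows 0-3 [a,b,c=000]: 0011  = hex 3
  rows 4-7 [a,b,c=001]: 0011  = hex 3
  rows 8-11 [a,b,c=010]: 0000  = hex 0
  rows 12-15 [a,b,c=011]: 0000  = hex 0
  rows 16-19 [a,b,c=100]: 0011  = hex 3
  rows 20-23 [a,b,c=101]: 0011  = hex 3
  rows 24-27 [a,b,c=110]: 0000  = hex 0
  rows 28-31 [a,b,c=111]: 0000  = hex 0
Output column (row 0 .. row 31) = 00110011000000000011001100000000
Output column grouped in 4s = 0011 0011 0000 0000 0011 0011 0000 0000 = 0x33003300
Convert to decimal digit by digit (value = value*16 + digit):
  3 -> 3
  3*16 + 3 = 51
  51*16 + 0 = 816
  816*16 + 0 = 13056
  13056*16 + 3 = 208899
  208899*16 + 3 = 3342387
  3342387*16 + 0 = 53478192
  53478192*16 + 0 = 855651072
Decimal = 855651072

855651072


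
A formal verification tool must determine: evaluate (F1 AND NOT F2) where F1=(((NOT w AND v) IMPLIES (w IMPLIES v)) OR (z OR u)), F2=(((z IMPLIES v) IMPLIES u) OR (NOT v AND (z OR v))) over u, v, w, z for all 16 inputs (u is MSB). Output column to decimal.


F1 = (((NOT w AND v) IMPLIES (w IMPLIES v)) OR (z OR u))
F2 = (((z IMPLIES v) IMPLIES u) OR (NOT v AND (z OR v)))
Counterexample to F1=>F2 is where F1=1 and F2=0.
Evaluate each row (bits = u,v,w,z, MSB first):
  row 0 [0000]: F1=1 F2=0 -> F1&~F2 -> 1
  row 1 [0001]: F1=1 F2=1 -> F1&~F2 -> 0
  row 2 [0010]: F1=1 F2=0 -> F1&~F2 -> 1
  row 3 [0011]: F1=1 F2=1 -> F1&~F2 -> 0
  row 4 [0100]: F1=1 F2=0 -> F1&~F2 -> 1
  row 5 [0101]: F1=1 F2=0 -> F1&~F2 -> 1
  row 6 [0110]: F1=1 F2=0 -> F1&~F2 -> 1
  row 7 [0111]: F1=1 F2=0 -> F1&~F2 -> 1
  row 8 [1000]: F1=1 F2=1 -> F1&~F2 -> 0
  row 9 [1001]: F1=1 F2=1 -> F1&~F2 -> 0
  row 10 [1010]: F1=1 F2=1 -> F1&~F2 -> 0
  row 11 [1011]: F1=1 F2=1 -> F1&~F2 -> 0
  row 12 [1100]: F1=1 F2=1 -> F1&~F2 -> 0
  row 13 [1101]: F1=1 F2=1 -> F1&~F2 -> 0
  row 14 [1110]: F1=1 F2=1 -> F1&~F2 -> 0
  row 15 [1111]: F1=1 F2=1 -> F1&~F2 -> 0
Full result column, 4 rows per line (u,v fixed per line; w,z runs 00..11 left to right):
  rows 0-3 [u,v=00]: 1010  = hex A
  rows 4-7 [u,v=01]: 1111  = hex F
  rows 8-11 [u,v=10]: 0000  = hex 0
  rows 12-15 [u,v=11]: 0000  = hex 0
Counterexample vector (row 0 .. row 15) = 1010111100000000
Output column grouped in 4s = 1010 1111 0000 0000 = 0xAF00
Convert to decimal digit by digit (value = value*16 + digit):
  A -> 10
  10*16 + 15 (F) = 175
  175*16 + 0 = 2800
  2800*16 + 0 = 44800
Decimal = 44800

44800


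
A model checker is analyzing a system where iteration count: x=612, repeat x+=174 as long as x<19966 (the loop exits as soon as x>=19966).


Step 1: x goes from 612 toward 19966 by 174; the body runs while x<19966, so iterations = ceil((bound-start)/step)
Step 2: Distance=19354
Step 3: ceil(19354/174)=112

112


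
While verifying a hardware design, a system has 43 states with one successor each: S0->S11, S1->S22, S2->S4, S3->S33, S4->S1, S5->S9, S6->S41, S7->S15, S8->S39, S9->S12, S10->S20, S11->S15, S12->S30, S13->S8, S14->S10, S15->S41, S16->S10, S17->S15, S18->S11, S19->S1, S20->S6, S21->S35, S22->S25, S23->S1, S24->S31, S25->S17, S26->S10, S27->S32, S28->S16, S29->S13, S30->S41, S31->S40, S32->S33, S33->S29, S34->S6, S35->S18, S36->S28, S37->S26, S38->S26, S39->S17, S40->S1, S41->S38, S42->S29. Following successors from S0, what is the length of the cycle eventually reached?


Trace from S0 until a state repeats:
  S0 -> S11 -> S15 -> S41 -> S38 -> S26 -> S10 -> S20 -> S6 -> S41
S41 first seen at step 3, revisited at step 9.
Cycle length = 9 - 3 = 6

6
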